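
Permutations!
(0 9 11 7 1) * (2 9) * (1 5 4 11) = (0 2 9 1)(4 11 7 5) = [2, 0, 9, 3, 11, 4, 6, 5, 8, 1, 10, 7]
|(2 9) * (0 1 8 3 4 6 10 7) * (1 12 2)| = 11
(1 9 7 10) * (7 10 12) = (1 9 10)(7 12) = [0, 9, 2, 3, 4, 5, 6, 12, 8, 10, 1, 11, 7]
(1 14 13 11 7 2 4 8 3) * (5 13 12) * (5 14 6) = [0, 6, 4, 1, 8, 13, 5, 2, 3, 9, 10, 7, 14, 11, 12] = (1 6 5 13 11 7 2 4 8 3)(12 14)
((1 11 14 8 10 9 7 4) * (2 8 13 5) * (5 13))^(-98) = (1 14 2 10 7)(4 11 5 8 9) = [0, 14, 10, 3, 11, 8, 6, 1, 9, 4, 7, 5, 12, 13, 2]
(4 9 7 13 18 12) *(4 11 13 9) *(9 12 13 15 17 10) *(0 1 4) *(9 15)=(0 1 4)(7 12 11 9)(10 15 17)(13 18)=[1, 4, 2, 3, 0, 5, 6, 12, 8, 7, 15, 9, 11, 18, 14, 17, 16, 10, 13]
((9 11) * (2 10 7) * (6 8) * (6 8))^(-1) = (2 7 10)(9 11) = [0, 1, 7, 3, 4, 5, 6, 10, 8, 11, 2, 9]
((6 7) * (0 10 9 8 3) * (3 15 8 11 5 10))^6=(15)(5 9)(10 11)=[0, 1, 2, 3, 4, 9, 6, 7, 8, 5, 11, 10, 12, 13, 14, 15]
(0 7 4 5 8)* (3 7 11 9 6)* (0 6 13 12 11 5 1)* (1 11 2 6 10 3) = (0 5 8 10 3 7 4 11 9 13 12 2 6 1) = [5, 0, 6, 7, 11, 8, 1, 4, 10, 13, 3, 9, 2, 12]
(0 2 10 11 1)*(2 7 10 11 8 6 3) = (0 7 10 8 6 3 2 11 1) = [7, 0, 11, 2, 4, 5, 3, 10, 6, 9, 8, 1]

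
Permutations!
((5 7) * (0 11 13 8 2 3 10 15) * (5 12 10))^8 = (0 12 3 13 15 7 2 11 10 5 8) = [12, 1, 11, 13, 4, 8, 6, 2, 0, 9, 5, 10, 3, 15, 14, 7]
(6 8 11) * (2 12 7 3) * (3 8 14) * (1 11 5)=(1 11 6 14 3 2 12 7 8 5)=[0, 11, 12, 2, 4, 1, 14, 8, 5, 9, 10, 6, 7, 13, 3]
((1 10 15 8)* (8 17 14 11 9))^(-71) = (1 10 15 17 14 11 9 8) = [0, 10, 2, 3, 4, 5, 6, 7, 1, 8, 15, 9, 12, 13, 11, 17, 16, 14]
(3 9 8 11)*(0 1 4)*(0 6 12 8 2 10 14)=(0 1 4 6 12 8 11 3 9 2 10 14)=[1, 4, 10, 9, 6, 5, 12, 7, 11, 2, 14, 3, 8, 13, 0]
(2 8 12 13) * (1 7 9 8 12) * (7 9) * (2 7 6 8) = [0, 9, 12, 3, 4, 5, 8, 6, 1, 2, 10, 11, 13, 7] = (1 9 2 12 13 7 6 8)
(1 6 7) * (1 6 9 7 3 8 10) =(1 9 7 6 3 8 10) =[0, 9, 2, 8, 4, 5, 3, 6, 10, 7, 1]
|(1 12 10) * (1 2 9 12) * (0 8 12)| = |(0 8 12 10 2 9)| = 6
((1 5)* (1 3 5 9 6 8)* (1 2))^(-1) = [0, 2, 8, 5, 4, 3, 9, 7, 6, 1] = (1 2 8 6 9)(3 5)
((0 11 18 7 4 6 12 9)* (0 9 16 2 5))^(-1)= [5, 1, 16, 3, 7, 2, 4, 18, 8, 9, 10, 0, 6, 13, 14, 15, 12, 17, 11]= (0 5 2 16 12 6 4 7 18 11)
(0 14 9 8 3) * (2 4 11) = (0 14 9 8 3)(2 4 11) = [14, 1, 4, 0, 11, 5, 6, 7, 3, 8, 10, 2, 12, 13, 9]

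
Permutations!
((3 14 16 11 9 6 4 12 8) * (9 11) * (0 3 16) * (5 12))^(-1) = [14, 1, 2, 0, 6, 4, 9, 7, 12, 16, 10, 11, 5, 13, 3, 15, 8] = (0 14 3)(4 6 9 16 8 12 5)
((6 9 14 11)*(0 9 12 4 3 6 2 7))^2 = (0 14 2)(3 12)(4 6)(7 9 11) = [14, 1, 0, 12, 6, 5, 4, 9, 8, 11, 10, 7, 3, 13, 2]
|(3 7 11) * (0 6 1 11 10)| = |(0 6 1 11 3 7 10)| = 7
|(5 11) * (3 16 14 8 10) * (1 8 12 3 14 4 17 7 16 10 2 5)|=|(1 8 2 5 11)(3 10 14 12)(4 17 7 16)|=20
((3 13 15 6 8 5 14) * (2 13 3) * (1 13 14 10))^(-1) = (1 10 5 8 6 15 13)(2 14) = [0, 10, 14, 3, 4, 8, 15, 7, 6, 9, 5, 11, 12, 1, 2, 13]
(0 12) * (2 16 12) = [2, 1, 16, 3, 4, 5, 6, 7, 8, 9, 10, 11, 0, 13, 14, 15, 12] = (0 2 16 12)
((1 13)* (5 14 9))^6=(14)=[0, 1, 2, 3, 4, 5, 6, 7, 8, 9, 10, 11, 12, 13, 14]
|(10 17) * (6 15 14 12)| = 4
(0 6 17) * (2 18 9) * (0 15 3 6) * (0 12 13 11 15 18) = (0 12 13 11 15 3 6 17 18 9 2) = [12, 1, 0, 6, 4, 5, 17, 7, 8, 2, 10, 15, 13, 11, 14, 3, 16, 18, 9]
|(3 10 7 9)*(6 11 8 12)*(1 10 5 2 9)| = 12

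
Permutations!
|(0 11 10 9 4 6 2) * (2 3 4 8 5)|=|(0 11 10 9 8 5 2)(3 4 6)|=21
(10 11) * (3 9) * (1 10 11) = (11)(1 10)(3 9) = [0, 10, 2, 9, 4, 5, 6, 7, 8, 3, 1, 11]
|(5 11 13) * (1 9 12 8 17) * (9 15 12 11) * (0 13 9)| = 30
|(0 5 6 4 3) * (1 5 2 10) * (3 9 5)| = 20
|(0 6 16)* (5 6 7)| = 5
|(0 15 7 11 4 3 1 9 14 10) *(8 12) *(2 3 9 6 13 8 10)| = |(0 15 7 11 4 9 14 2 3 1 6 13 8 12 10)| = 15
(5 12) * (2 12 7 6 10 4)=(2 12 5 7 6 10 4)=[0, 1, 12, 3, 2, 7, 10, 6, 8, 9, 4, 11, 5]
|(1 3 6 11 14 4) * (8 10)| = |(1 3 6 11 14 4)(8 10)| = 6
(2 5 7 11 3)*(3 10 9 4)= (2 5 7 11 10 9 4 3)= [0, 1, 5, 2, 3, 7, 6, 11, 8, 4, 9, 10]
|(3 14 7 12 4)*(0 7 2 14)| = 10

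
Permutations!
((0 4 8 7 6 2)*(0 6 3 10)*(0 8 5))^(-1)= (0 5 4)(2 6)(3 7 8 10)= [5, 1, 6, 7, 0, 4, 2, 8, 10, 9, 3]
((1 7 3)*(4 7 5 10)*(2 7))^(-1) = [0, 3, 4, 7, 10, 1, 6, 2, 8, 9, 5] = (1 3 7 2 4 10 5)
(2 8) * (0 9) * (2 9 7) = (0 7 2 8 9) = [7, 1, 8, 3, 4, 5, 6, 2, 9, 0]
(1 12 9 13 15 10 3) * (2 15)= [0, 12, 15, 1, 4, 5, 6, 7, 8, 13, 3, 11, 9, 2, 14, 10]= (1 12 9 13 2 15 10 3)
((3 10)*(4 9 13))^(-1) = [0, 1, 2, 10, 13, 5, 6, 7, 8, 4, 3, 11, 12, 9] = (3 10)(4 13 9)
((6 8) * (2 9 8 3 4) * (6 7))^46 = (2 6 9 3 8 4 7) = [0, 1, 6, 8, 7, 5, 9, 2, 4, 3]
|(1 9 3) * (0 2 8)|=|(0 2 8)(1 9 3)|=3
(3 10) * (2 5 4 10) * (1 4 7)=(1 4 10 3 2 5 7)=[0, 4, 5, 2, 10, 7, 6, 1, 8, 9, 3]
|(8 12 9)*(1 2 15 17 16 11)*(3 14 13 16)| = 9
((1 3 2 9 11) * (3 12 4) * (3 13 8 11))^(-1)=(1 11 8 13 4 12)(2 3 9)=[0, 11, 3, 9, 12, 5, 6, 7, 13, 2, 10, 8, 1, 4]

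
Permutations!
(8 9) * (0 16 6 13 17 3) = (0 16 6 13 17 3)(8 9) = [16, 1, 2, 0, 4, 5, 13, 7, 9, 8, 10, 11, 12, 17, 14, 15, 6, 3]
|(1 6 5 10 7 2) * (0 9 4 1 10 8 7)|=|(0 9 4 1 6 5 8 7 2 10)|=10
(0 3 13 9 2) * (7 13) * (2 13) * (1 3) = (0 1 3 7 2)(9 13) = [1, 3, 0, 7, 4, 5, 6, 2, 8, 13, 10, 11, 12, 9]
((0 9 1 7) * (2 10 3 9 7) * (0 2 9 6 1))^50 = (0 2 3 1)(6 9 7 10) = [2, 0, 3, 1, 4, 5, 9, 10, 8, 7, 6]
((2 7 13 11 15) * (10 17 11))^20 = [0, 1, 15, 3, 4, 5, 6, 2, 8, 9, 13, 17, 12, 7, 14, 11, 16, 10] = (2 15 11 17 10 13 7)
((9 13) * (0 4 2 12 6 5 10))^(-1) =[10, 1, 4, 3, 0, 6, 12, 7, 8, 13, 5, 11, 2, 9] =(0 10 5 6 12 2 4)(9 13)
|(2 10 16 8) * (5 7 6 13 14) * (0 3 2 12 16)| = 60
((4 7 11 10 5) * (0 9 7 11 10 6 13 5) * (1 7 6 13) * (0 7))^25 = (0 9 6 1)(4 11 13 5)(7 10) = [9, 0, 2, 3, 11, 4, 1, 10, 8, 6, 7, 13, 12, 5]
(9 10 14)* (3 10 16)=(3 10 14 9 16)=[0, 1, 2, 10, 4, 5, 6, 7, 8, 16, 14, 11, 12, 13, 9, 15, 3]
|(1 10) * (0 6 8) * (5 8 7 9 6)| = |(0 5 8)(1 10)(6 7 9)| = 6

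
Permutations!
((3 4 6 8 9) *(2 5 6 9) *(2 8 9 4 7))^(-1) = (2 7 3 9 6 5) = [0, 1, 7, 9, 4, 2, 5, 3, 8, 6]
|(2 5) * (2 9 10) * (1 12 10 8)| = 7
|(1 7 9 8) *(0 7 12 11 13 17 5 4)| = |(0 7 9 8 1 12 11 13 17 5 4)| = 11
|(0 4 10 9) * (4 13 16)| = 6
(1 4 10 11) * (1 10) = (1 4)(10 11) = [0, 4, 2, 3, 1, 5, 6, 7, 8, 9, 11, 10]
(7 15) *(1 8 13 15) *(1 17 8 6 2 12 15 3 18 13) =(1 6 2 12 15 7 17 8)(3 18 13) =[0, 6, 12, 18, 4, 5, 2, 17, 1, 9, 10, 11, 15, 3, 14, 7, 16, 8, 13]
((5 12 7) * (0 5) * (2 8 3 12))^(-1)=(0 7 12 3 8 2 5)=[7, 1, 5, 8, 4, 0, 6, 12, 2, 9, 10, 11, 3]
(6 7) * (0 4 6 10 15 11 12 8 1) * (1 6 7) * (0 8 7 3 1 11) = (0 4 3 1 8 6 11 12 7 10 15) = [4, 8, 2, 1, 3, 5, 11, 10, 6, 9, 15, 12, 7, 13, 14, 0]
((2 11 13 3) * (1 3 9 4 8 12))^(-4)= (1 9 3 4 2 8 11 12 13)= [0, 9, 8, 4, 2, 5, 6, 7, 11, 3, 10, 12, 13, 1]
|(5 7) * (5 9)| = 3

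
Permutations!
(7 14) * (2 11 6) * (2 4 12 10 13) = (2 11 6 4 12 10 13)(7 14) = [0, 1, 11, 3, 12, 5, 4, 14, 8, 9, 13, 6, 10, 2, 7]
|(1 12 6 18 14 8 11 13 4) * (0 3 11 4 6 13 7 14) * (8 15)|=13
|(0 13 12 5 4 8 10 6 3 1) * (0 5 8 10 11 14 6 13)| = |(1 5 4 10 13 12 8 11 14 6 3)| = 11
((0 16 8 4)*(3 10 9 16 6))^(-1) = [4, 1, 2, 6, 8, 5, 0, 7, 16, 10, 3, 11, 12, 13, 14, 15, 9] = (0 4 8 16 9 10 3 6)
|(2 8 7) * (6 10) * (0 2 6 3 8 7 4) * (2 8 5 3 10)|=6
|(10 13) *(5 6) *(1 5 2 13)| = |(1 5 6 2 13 10)| = 6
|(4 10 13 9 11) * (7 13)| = 6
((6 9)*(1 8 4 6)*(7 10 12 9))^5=(1 10 4 9 7 8 12 6)=[0, 10, 2, 3, 9, 5, 1, 8, 12, 7, 4, 11, 6]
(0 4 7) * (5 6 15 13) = [4, 1, 2, 3, 7, 6, 15, 0, 8, 9, 10, 11, 12, 5, 14, 13] = (0 4 7)(5 6 15 13)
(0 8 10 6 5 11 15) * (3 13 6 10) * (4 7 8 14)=(0 14 4 7 8 3 13 6 5 11 15)=[14, 1, 2, 13, 7, 11, 5, 8, 3, 9, 10, 15, 12, 6, 4, 0]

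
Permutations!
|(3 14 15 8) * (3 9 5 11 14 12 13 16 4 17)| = |(3 12 13 16 4 17)(5 11 14 15 8 9)| = 6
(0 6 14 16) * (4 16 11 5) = (0 6 14 11 5 4 16) = [6, 1, 2, 3, 16, 4, 14, 7, 8, 9, 10, 5, 12, 13, 11, 15, 0]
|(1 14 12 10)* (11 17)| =|(1 14 12 10)(11 17)| =4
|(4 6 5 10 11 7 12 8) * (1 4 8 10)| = |(1 4 6 5)(7 12 10 11)| = 4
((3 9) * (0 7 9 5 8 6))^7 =(9) =[0, 1, 2, 3, 4, 5, 6, 7, 8, 9]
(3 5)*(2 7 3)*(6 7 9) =[0, 1, 9, 5, 4, 2, 7, 3, 8, 6] =(2 9 6 7 3 5)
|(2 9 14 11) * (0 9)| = |(0 9 14 11 2)| = 5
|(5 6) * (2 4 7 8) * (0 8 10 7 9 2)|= |(0 8)(2 4 9)(5 6)(7 10)|= 6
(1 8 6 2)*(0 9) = (0 9)(1 8 6 2) = [9, 8, 1, 3, 4, 5, 2, 7, 6, 0]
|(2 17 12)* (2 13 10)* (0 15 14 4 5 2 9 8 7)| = 13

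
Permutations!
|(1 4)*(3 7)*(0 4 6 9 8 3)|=|(0 4 1 6 9 8 3 7)|=8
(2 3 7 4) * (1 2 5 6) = [0, 2, 3, 7, 5, 6, 1, 4] = (1 2 3 7 4 5 6)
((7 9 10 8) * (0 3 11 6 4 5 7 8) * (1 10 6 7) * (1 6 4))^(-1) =(0 10 1 6 5 4 9 7 11 3) =[10, 6, 2, 0, 9, 4, 5, 11, 8, 7, 1, 3]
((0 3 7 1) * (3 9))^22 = (0 3 1 9 7) = [3, 9, 2, 1, 4, 5, 6, 0, 8, 7]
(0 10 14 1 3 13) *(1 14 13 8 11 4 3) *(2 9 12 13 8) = (14)(0 10 8 11 4 3 2 9 12 13) = [10, 1, 9, 2, 3, 5, 6, 7, 11, 12, 8, 4, 13, 0, 14]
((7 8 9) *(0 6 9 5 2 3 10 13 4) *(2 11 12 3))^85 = (0 6 9 7 8 5 11 12 3 10 13 4) = [6, 1, 2, 10, 0, 11, 9, 8, 5, 7, 13, 12, 3, 4]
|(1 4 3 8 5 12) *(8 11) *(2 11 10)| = 9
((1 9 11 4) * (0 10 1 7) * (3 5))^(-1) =(0 7 4 11 9 1 10)(3 5) =[7, 10, 2, 5, 11, 3, 6, 4, 8, 1, 0, 9]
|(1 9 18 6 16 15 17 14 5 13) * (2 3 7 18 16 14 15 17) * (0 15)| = 14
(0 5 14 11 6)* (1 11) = (0 5 14 1 11 6) = [5, 11, 2, 3, 4, 14, 0, 7, 8, 9, 10, 6, 12, 13, 1]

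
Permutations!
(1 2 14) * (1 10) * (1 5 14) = [0, 2, 1, 3, 4, 14, 6, 7, 8, 9, 5, 11, 12, 13, 10] = (1 2)(5 14 10)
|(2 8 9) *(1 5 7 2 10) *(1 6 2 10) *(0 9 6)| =|(0 9 1 5 7 10)(2 8 6)| =6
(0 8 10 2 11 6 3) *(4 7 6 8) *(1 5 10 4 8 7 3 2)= (0 8 4 3)(1 5 10)(2 11 7 6)= [8, 5, 11, 0, 3, 10, 2, 6, 4, 9, 1, 7]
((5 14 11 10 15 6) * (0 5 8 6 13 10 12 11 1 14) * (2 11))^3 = (15)(0 5)(1 14)(6 8) = [5, 14, 2, 3, 4, 0, 8, 7, 6, 9, 10, 11, 12, 13, 1, 15]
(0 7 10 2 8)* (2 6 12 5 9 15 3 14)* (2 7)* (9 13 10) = (0 2 8)(3 14 7 9 15)(5 13 10 6 12) = [2, 1, 8, 14, 4, 13, 12, 9, 0, 15, 6, 11, 5, 10, 7, 3]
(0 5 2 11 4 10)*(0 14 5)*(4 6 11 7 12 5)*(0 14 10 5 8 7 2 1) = (0 14 4 5 1)(6 11)(7 12 8) = [14, 0, 2, 3, 5, 1, 11, 12, 7, 9, 10, 6, 8, 13, 4]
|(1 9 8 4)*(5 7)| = 4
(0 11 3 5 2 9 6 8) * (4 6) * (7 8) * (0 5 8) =(0 11 3 8 5 2 9 4 6 7) =[11, 1, 9, 8, 6, 2, 7, 0, 5, 4, 10, 3]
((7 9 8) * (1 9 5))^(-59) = (1 9 8 7 5) = [0, 9, 2, 3, 4, 1, 6, 5, 7, 8]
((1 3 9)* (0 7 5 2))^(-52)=(1 9 3)=[0, 9, 2, 1, 4, 5, 6, 7, 8, 3]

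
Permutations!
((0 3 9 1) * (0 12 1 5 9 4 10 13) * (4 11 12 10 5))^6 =(0 13 10 1 12 11 3) =[13, 12, 2, 0, 4, 5, 6, 7, 8, 9, 1, 3, 11, 10]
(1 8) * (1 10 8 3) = (1 3)(8 10) = [0, 3, 2, 1, 4, 5, 6, 7, 10, 9, 8]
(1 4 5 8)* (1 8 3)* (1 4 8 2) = [0, 8, 1, 4, 5, 3, 6, 7, 2] = (1 8 2)(3 4 5)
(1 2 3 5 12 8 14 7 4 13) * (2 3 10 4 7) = [0, 3, 10, 5, 13, 12, 6, 7, 14, 9, 4, 11, 8, 1, 2] = (1 3 5 12 8 14 2 10 4 13)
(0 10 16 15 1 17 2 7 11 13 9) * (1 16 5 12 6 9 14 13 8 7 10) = (0 1 17 2 10 5 12 6 9)(7 11 8)(13 14)(15 16) = [1, 17, 10, 3, 4, 12, 9, 11, 7, 0, 5, 8, 6, 14, 13, 16, 15, 2]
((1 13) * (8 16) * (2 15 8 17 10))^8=(2 8 17)(10 15 16)=[0, 1, 8, 3, 4, 5, 6, 7, 17, 9, 15, 11, 12, 13, 14, 16, 10, 2]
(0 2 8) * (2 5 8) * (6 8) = [5, 1, 2, 3, 4, 6, 8, 7, 0] = (0 5 6 8)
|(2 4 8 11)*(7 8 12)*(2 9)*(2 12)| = |(2 4)(7 8 11 9 12)| = 10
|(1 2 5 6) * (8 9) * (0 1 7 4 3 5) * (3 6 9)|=|(0 1 2)(3 5 9 8)(4 6 7)|=12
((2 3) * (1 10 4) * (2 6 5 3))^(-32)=(1 10 4)(3 6 5)=[0, 10, 2, 6, 1, 3, 5, 7, 8, 9, 4]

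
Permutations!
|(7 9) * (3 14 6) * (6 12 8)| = 10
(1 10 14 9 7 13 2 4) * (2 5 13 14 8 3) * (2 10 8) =(1 8 3 10 2 4)(5 13)(7 14 9) =[0, 8, 4, 10, 1, 13, 6, 14, 3, 7, 2, 11, 12, 5, 9]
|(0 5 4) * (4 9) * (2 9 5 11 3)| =|(0 11 3 2 9 4)| =6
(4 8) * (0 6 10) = (0 6 10)(4 8) = [6, 1, 2, 3, 8, 5, 10, 7, 4, 9, 0]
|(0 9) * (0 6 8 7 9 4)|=|(0 4)(6 8 7 9)|=4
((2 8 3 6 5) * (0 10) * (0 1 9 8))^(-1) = [2, 10, 5, 8, 4, 6, 3, 7, 9, 1, 0] = (0 2 5 6 3 8 9 1 10)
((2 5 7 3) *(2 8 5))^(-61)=(3 7 5 8)=[0, 1, 2, 7, 4, 8, 6, 5, 3]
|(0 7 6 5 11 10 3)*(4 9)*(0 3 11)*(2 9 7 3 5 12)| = 6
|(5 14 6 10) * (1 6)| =5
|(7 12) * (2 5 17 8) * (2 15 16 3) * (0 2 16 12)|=|(0 2 5 17 8 15 12 7)(3 16)|=8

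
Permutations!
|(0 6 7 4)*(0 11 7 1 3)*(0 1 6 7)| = 4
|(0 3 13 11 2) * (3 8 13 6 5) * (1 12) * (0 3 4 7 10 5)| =|(0 8 13 11 2 3 6)(1 12)(4 7 10 5)| =28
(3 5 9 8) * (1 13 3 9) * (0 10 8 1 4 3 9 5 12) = [10, 13, 2, 12, 3, 4, 6, 7, 5, 1, 8, 11, 0, 9] = (0 10 8 5 4 3 12)(1 13 9)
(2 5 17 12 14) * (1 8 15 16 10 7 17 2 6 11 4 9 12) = (1 8 15 16 10 7 17)(2 5)(4 9 12 14 6 11) = [0, 8, 5, 3, 9, 2, 11, 17, 15, 12, 7, 4, 14, 13, 6, 16, 10, 1]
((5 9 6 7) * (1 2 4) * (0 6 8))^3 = (0 5)(6 9)(7 8) = [5, 1, 2, 3, 4, 0, 9, 8, 7, 6]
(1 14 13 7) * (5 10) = (1 14 13 7)(5 10) = [0, 14, 2, 3, 4, 10, 6, 1, 8, 9, 5, 11, 12, 7, 13]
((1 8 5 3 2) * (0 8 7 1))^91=(0 8 5 3 2)(1 7)=[8, 7, 0, 2, 4, 3, 6, 1, 5]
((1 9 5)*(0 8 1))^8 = (0 9 8 5 1) = [9, 0, 2, 3, 4, 1, 6, 7, 5, 8]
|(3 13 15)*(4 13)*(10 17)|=|(3 4 13 15)(10 17)|=4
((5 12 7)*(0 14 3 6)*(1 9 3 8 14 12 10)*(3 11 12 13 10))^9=(0 3 7 11 1 13 6 5 12 9 10)(8 14)=[3, 13, 2, 7, 4, 12, 5, 11, 14, 10, 0, 1, 9, 6, 8]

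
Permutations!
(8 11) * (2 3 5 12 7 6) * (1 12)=(1 12 7 6 2 3 5)(8 11)=[0, 12, 3, 5, 4, 1, 2, 6, 11, 9, 10, 8, 7]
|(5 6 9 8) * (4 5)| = |(4 5 6 9 8)| = 5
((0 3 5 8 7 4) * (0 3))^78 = (3 7 5 4 8) = [0, 1, 2, 7, 8, 4, 6, 5, 3]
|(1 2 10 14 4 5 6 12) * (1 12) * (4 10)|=|(1 2 4 5 6)(10 14)|=10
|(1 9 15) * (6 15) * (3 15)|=|(1 9 6 3 15)|=5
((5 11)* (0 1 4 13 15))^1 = (0 1 4 13 15)(5 11) = [1, 4, 2, 3, 13, 11, 6, 7, 8, 9, 10, 5, 12, 15, 14, 0]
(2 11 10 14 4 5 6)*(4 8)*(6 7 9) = [0, 1, 11, 3, 5, 7, 2, 9, 4, 6, 14, 10, 12, 13, 8] = (2 11 10 14 8 4 5 7 9 6)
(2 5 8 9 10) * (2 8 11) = (2 5 11)(8 9 10) = [0, 1, 5, 3, 4, 11, 6, 7, 9, 10, 8, 2]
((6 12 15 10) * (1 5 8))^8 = [0, 8, 2, 3, 4, 1, 6, 7, 5, 9, 10, 11, 12, 13, 14, 15] = (15)(1 8 5)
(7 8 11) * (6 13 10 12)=[0, 1, 2, 3, 4, 5, 13, 8, 11, 9, 12, 7, 6, 10]=(6 13 10 12)(7 8 11)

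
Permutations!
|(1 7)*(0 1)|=3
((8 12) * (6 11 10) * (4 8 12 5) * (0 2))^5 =(12)(0 2)(4 5 8)(6 10 11) =[2, 1, 0, 3, 5, 8, 10, 7, 4, 9, 11, 6, 12]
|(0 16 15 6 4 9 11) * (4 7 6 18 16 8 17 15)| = 18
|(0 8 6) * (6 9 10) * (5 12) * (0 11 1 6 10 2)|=12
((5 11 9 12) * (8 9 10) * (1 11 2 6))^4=(1 9 6 8 2 10 5 11 12)=[0, 9, 10, 3, 4, 11, 8, 7, 2, 6, 5, 12, 1]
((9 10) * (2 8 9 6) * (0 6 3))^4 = [9, 1, 3, 8, 4, 5, 10, 7, 0, 6, 2] = (0 9 6 10 2 3 8)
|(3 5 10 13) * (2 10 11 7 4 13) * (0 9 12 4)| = |(0 9 12 4 13 3 5 11 7)(2 10)| = 18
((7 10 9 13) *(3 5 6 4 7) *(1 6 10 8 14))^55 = [0, 6, 2, 3, 7, 5, 4, 8, 14, 9, 10, 11, 12, 13, 1] = (1 6 4 7 8 14)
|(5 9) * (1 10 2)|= |(1 10 2)(5 9)|= 6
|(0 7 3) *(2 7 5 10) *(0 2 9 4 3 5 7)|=8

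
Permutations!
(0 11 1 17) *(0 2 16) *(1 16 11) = (0 1 17 2 11 16) = [1, 17, 11, 3, 4, 5, 6, 7, 8, 9, 10, 16, 12, 13, 14, 15, 0, 2]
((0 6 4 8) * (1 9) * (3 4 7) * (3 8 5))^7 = (0 8 7 6)(1 9)(3 4 5) = [8, 9, 2, 4, 5, 3, 0, 6, 7, 1]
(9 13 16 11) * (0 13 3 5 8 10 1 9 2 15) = [13, 9, 15, 5, 4, 8, 6, 7, 10, 3, 1, 2, 12, 16, 14, 0, 11] = (0 13 16 11 2 15)(1 9 3 5 8 10)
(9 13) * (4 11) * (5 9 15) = [0, 1, 2, 3, 11, 9, 6, 7, 8, 13, 10, 4, 12, 15, 14, 5] = (4 11)(5 9 13 15)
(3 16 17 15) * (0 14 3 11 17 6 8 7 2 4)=(0 14 3 16 6 8 7 2 4)(11 17 15)=[14, 1, 4, 16, 0, 5, 8, 2, 7, 9, 10, 17, 12, 13, 3, 11, 6, 15]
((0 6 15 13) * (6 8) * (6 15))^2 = (0 15)(8 13) = [15, 1, 2, 3, 4, 5, 6, 7, 13, 9, 10, 11, 12, 8, 14, 0]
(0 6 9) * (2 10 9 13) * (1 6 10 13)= (0 10 9)(1 6)(2 13)= [10, 6, 13, 3, 4, 5, 1, 7, 8, 0, 9, 11, 12, 2]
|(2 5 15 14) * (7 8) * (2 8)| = |(2 5 15 14 8 7)| = 6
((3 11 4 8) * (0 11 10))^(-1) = (0 10 3 8 4 11) = [10, 1, 2, 8, 11, 5, 6, 7, 4, 9, 3, 0]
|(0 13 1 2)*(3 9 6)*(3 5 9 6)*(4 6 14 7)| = 28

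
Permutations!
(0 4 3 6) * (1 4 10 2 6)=(0 10 2 6)(1 4 3)=[10, 4, 6, 1, 3, 5, 0, 7, 8, 9, 2]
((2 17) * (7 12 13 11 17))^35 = (2 17 11 13 12 7) = [0, 1, 17, 3, 4, 5, 6, 2, 8, 9, 10, 13, 7, 12, 14, 15, 16, 11]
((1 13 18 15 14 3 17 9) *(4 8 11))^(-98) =(1 17 14 18)(3 15 13 9)(4 8 11) =[0, 17, 2, 15, 8, 5, 6, 7, 11, 3, 10, 4, 12, 9, 18, 13, 16, 14, 1]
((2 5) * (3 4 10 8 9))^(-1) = (2 5)(3 9 8 10 4) = [0, 1, 5, 9, 3, 2, 6, 7, 10, 8, 4]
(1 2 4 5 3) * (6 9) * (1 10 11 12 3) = (1 2 4 5)(3 10 11 12)(6 9) = [0, 2, 4, 10, 5, 1, 9, 7, 8, 6, 11, 12, 3]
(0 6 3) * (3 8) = (0 6 8 3) = [6, 1, 2, 0, 4, 5, 8, 7, 3]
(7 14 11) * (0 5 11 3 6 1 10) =(0 5 11 7 14 3 6 1 10) =[5, 10, 2, 6, 4, 11, 1, 14, 8, 9, 0, 7, 12, 13, 3]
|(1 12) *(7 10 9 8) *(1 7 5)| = |(1 12 7 10 9 8 5)| = 7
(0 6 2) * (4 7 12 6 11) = [11, 1, 0, 3, 7, 5, 2, 12, 8, 9, 10, 4, 6] = (0 11 4 7 12 6 2)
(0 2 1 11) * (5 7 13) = (0 2 1 11)(5 7 13) = [2, 11, 1, 3, 4, 7, 6, 13, 8, 9, 10, 0, 12, 5]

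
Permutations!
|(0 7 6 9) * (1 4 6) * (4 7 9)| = 2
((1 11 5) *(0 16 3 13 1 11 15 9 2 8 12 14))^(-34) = (0 14 12 8 2 9 15 1 13 3 16) = [14, 13, 9, 16, 4, 5, 6, 7, 2, 15, 10, 11, 8, 3, 12, 1, 0]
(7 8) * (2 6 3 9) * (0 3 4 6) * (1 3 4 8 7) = (0 4 6 8 1 3 9 2) = [4, 3, 0, 9, 6, 5, 8, 7, 1, 2]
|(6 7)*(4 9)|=|(4 9)(6 7)|=2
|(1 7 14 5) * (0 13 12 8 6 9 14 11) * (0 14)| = 30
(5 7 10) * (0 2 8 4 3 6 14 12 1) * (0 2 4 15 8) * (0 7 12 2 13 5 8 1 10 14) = (0 4 3 6)(1 13 5 12 10 8 15)(2 7 14) = [4, 13, 7, 6, 3, 12, 0, 14, 15, 9, 8, 11, 10, 5, 2, 1]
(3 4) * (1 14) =(1 14)(3 4) =[0, 14, 2, 4, 3, 5, 6, 7, 8, 9, 10, 11, 12, 13, 1]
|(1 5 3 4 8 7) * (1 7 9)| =|(1 5 3 4 8 9)| =6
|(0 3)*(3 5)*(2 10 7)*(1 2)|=12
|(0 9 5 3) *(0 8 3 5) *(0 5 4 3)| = |(0 9 5 4 3 8)| = 6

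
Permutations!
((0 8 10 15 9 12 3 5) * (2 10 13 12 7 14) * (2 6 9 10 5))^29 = [8, 1, 5, 2, 4, 0, 9, 14, 13, 7, 15, 11, 3, 12, 6, 10] = (0 8 13 12 3 2 5)(6 9 7 14)(10 15)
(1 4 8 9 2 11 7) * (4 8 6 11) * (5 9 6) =(1 8 6 11 7)(2 4 5 9) =[0, 8, 4, 3, 5, 9, 11, 1, 6, 2, 10, 7]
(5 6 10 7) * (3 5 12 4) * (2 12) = [0, 1, 12, 5, 3, 6, 10, 2, 8, 9, 7, 11, 4] = (2 12 4 3 5 6 10 7)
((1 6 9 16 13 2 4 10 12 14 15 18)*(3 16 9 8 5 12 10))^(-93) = (1 5 15 6 12 18 8 14)(2 3 13 4 16) = [0, 5, 3, 13, 16, 15, 12, 7, 14, 9, 10, 11, 18, 4, 1, 6, 2, 17, 8]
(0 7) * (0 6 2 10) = (0 7 6 2 10) = [7, 1, 10, 3, 4, 5, 2, 6, 8, 9, 0]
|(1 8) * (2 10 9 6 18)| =10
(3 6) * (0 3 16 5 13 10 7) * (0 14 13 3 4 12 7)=(0 4 12 7 14 13 10)(3 6 16 5)=[4, 1, 2, 6, 12, 3, 16, 14, 8, 9, 0, 11, 7, 10, 13, 15, 5]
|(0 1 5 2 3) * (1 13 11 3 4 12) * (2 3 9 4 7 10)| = 9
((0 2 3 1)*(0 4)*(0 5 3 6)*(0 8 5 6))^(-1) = [2, 3, 0, 5, 1, 8, 4, 7, 6] = (0 2)(1 3 5 8 6 4)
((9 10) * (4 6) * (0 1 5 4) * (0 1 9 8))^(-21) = (0 8 10 9)(1 6 4 5) = [8, 6, 2, 3, 5, 1, 4, 7, 10, 0, 9]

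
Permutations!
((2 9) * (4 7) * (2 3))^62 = [0, 1, 3, 9, 4, 5, 6, 7, 8, 2] = (2 3 9)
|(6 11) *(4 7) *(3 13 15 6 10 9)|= 14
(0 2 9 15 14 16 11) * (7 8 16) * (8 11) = [2, 1, 9, 3, 4, 5, 6, 11, 16, 15, 10, 0, 12, 13, 7, 14, 8] = (0 2 9 15 14 7 11)(8 16)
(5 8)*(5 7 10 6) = (5 8 7 10 6) = [0, 1, 2, 3, 4, 8, 5, 10, 7, 9, 6]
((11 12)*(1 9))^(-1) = [0, 9, 2, 3, 4, 5, 6, 7, 8, 1, 10, 12, 11] = (1 9)(11 12)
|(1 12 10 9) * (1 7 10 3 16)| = 12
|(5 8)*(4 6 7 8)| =|(4 6 7 8 5)| =5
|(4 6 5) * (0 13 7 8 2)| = 15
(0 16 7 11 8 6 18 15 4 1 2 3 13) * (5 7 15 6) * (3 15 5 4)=(0 16 5 7 11 8 4 1 2 15 3 13)(6 18)=[16, 2, 15, 13, 1, 7, 18, 11, 4, 9, 10, 8, 12, 0, 14, 3, 5, 17, 6]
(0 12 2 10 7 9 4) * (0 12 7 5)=[7, 1, 10, 3, 12, 0, 6, 9, 8, 4, 5, 11, 2]=(0 7 9 4 12 2 10 5)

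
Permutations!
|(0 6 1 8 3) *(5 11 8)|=7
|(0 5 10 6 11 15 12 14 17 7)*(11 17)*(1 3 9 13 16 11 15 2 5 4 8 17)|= 30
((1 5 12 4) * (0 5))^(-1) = (0 1 4 12 5) = [1, 4, 2, 3, 12, 0, 6, 7, 8, 9, 10, 11, 5]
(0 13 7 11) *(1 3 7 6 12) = [13, 3, 2, 7, 4, 5, 12, 11, 8, 9, 10, 0, 1, 6] = (0 13 6 12 1 3 7 11)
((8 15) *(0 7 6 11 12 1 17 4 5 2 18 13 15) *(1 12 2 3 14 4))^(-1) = [8, 17, 11, 5, 14, 4, 7, 0, 15, 9, 10, 6, 12, 18, 3, 13, 16, 1, 2] = (0 8 15 13 18 2 11 6 7)(1 17)(3 5 4 14)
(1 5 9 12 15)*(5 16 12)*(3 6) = (1 16 12 15)(3 6)(5 9) = [0, 16, 2, 6, 4, 9, 3, 7, 8, 5, 10, 11, 15, 13, 14, 1, 12]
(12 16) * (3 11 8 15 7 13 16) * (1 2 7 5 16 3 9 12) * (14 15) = [0, 2, 7, 11, 4, 16, 6, 13, 14, 12, 10, 8, 9, 3, 15, 5, 1] = (1 2 7 13 3 11 8 14 15 5 16)(9 12)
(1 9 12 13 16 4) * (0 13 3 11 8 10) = (0 13 16 4 1 9 12 3 11 8 10) = [13, 9, 2, 11, 1, 5, 6, 7, 10, 12, 0, 8, 3, 16, 14, 15, 4]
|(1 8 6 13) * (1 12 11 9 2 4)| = 9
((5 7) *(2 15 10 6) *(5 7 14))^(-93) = (2 6 10 15)(5 14) = [0, 1, 6, 3, 4, 14, 10, 7, 8, 9, 15, 11, 12, 13, 5, 2]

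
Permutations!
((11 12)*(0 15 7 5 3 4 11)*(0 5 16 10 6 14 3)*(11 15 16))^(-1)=(0 5 12 11 7 15 4 3 14 6 10 16)=[5, 1, 2, 14, 3, 12, 10, 15, 8, 9, 16, 7, 11, 13, 6, 4, 0]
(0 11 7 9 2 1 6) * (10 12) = (0 11 7 9 2 1 6)(10 12) = [11, 6, 1, 3, 4, 5, 0, 9, 8, 2, 12, 7, 10]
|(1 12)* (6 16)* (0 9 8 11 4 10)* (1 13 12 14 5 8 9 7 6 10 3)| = 70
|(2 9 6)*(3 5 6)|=|(2 9 3 5 6)|=5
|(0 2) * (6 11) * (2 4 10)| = 4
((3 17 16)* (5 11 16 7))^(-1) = (3 16 11 5 7 17) = [0, 1, 2, 16, 4, 7, 6, 17, 8, 9, 10, 5, 12, 13, 14, 15, 11, 3]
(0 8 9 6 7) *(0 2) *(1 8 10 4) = (0 10 4 1 8 9 6 7 2) = [10, 8, 0, 3, 1, 5, 7, 2, 9, 6, 4]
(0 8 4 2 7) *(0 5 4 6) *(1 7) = (0 8 6)(1 7 5 4 2) = [8, 7, 1, 3, 2, 4, 0, 5, 6]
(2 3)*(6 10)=(2 3)(6 10)=[0, 1, 3, 2, 4, 5, 10, 7, 8, 9, 6]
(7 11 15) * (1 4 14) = (1 4 14)(7 11 15) = [0, 4, 2, 3, 14, 5, 6, 11, 8, 9, 10, 15, 12, 13, 1, 7]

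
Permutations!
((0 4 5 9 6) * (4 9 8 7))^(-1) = [6, 1, 2, 3, 7, 4, 9, 8, 5, 0] = (0 6 9)(4 7 8 5)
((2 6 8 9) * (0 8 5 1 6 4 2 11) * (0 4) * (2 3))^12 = [3, 1, 4, 11, 9, 5, 6, 7, 2, 0, 10, 8] = (0 3 11 8 2 4 9)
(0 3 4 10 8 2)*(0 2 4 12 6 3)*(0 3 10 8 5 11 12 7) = [3, 1, 2, 7, 8, 11, 10, 0, 4, 9, 5, 12, 6] = (0 3 7)(4 8)(5 11 12 6 10)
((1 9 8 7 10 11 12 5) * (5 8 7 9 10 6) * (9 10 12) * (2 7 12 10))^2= (1 11 12 2 6)(5 10 9 8 7)= [0, 11, 6, 3, 4, 10, 1, 5, 7, 8, 9, 12, 2]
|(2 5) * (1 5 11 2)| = |(1 5)(2 11)| = 2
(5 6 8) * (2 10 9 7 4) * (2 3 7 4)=[0, 1, 10, 7, 3, 6, 8, 2, 5, 4, 9]=(2 10 9 4 3 7)(5 6 8)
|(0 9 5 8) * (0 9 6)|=6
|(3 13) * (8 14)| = |(3 13)(8 14)| = 2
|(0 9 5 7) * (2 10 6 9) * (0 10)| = |(0 2)(5 7 10 6 9)| = 10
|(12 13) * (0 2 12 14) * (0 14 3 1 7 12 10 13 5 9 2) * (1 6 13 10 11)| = 21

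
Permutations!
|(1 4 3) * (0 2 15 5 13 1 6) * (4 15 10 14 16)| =|(0 2 10 14 16 4 3 6)(1 15 5 13)| =8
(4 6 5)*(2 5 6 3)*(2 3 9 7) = [0, 1, 5, 3, 9, 4, 6, 2, 8, 7] = (2 5 4 9 7)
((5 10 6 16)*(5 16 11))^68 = [0, 1, 2, 3, 4, 5, 6, 7, 8, 9, 10, 11, 12, 13, 14, 15, 16] = (16)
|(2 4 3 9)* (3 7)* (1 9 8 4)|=|(1 9 2)(3 8 4 7)|=12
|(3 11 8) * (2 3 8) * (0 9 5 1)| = |(0 9 5 1)(2 3 11)| = 12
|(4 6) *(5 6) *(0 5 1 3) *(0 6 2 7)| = 4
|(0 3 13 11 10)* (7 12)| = 10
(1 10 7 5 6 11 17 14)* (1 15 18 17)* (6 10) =(1 6 11)(5 10 7)(14 15 18 17) =[0, 6, 2, 3, 4, 10, 11, 5, 8, 9, 7, 1, 12, 13, 15, 18, 16, 14, 17]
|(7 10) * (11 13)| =|(7 10)(11 13)| =2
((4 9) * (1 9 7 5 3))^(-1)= [0, 3, 2, 5, 9, 7, 6, 4, 8, 1]= (1 3 5 7 4 9)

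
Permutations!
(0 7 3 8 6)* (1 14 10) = (0 7 3 8 6)(1 14 10) = [7, 14, 2, 8, 4, 5, 0, 3, 6, 9, 1, 11, 12, 13, 10]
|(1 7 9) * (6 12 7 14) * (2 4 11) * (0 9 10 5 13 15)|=33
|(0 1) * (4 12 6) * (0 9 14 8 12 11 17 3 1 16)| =10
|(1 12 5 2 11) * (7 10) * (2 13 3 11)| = 6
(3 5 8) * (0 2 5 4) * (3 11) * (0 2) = (2 5 8 11 3 4) = [0, 1, 5, 4, 2, 8, 6, 7, 11, 9, 10, 3]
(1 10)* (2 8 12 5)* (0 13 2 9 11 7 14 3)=[13, 10, 8, 0, 4, 9, 6, 14, 12, 11, 1, 7, 5, 2, 3]=(0 13 2 8 12 5 9 11 7 14 3)(1 10)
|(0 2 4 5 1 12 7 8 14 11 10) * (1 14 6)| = |(0 2 4 5 14 11 10)(1 12 7 8 6)| = 35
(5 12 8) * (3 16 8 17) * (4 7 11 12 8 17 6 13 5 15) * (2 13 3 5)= [0, 1, 13, 16, 7, 8, 3, 11, 15, 9, 10, 12, 6, 2, 14, 4, 17, 5]= (2 13)(3 16 17 5 8 15 4 7 11 12 6)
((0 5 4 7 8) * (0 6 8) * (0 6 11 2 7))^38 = (0 4 5)(2 8 7 11 6) = [4, 1, 8, 3, 5, 0, 2, 11, 7, 9, 10, 6]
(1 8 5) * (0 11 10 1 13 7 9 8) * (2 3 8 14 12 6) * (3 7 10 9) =(0 11 9 14 12 6 2 7 3 8 5 13 10 1) =[11, 0, 7, 8, 4, 13, 2, 3, 5, 14, 1, 9, 6, 10, 12]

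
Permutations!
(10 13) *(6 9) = (6 9)(10 13) = [0, 1, 2, 3, 4, 5, 9, 7, 8, 6, 13, 11, 12, 10]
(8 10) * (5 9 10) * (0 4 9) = (0 4 9 10 8 5) = [4, 1, 2, 3, 9, 0, 6, 7, 5, 10, 8]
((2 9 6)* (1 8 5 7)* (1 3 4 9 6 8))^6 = (9) = [0, 1, 2, 3, 4, 5, 6, 7, 8, 9]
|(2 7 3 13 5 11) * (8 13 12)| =8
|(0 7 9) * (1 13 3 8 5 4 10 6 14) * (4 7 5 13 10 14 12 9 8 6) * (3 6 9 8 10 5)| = |(0 3 9)(1 5 7 10 4 14)(6 12 8 13)| = 12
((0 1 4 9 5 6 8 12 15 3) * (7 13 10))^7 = (0 12 5 1 15 6 4 3 8 9)(7 13 10) = [12, 15, 2, 8, 3, 1, 4, 13, 9, 0, 7, 11, 5, 10, 14, 6]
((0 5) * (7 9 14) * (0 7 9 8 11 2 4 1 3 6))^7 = [1, 11, 7, 2, 8, 3, 4, 6, 0, 14, 10, 5, 12, 13, 9] = (0 1 11 5 3 2 7 6 4 8)(9 14)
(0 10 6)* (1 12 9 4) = (0 10 6)(1 12 9 4) = [10, 12, 2, 3, 1, 5, 0, 7, 8, 4, 6, 11, 9]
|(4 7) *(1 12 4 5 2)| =6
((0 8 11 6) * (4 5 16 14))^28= (16)= [0, 1, 2, 3, 4, 5, 6, 7, 8, 9, 10, 11, 12, 13, 14, 15, 16]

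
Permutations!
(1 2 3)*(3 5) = (1 2 5 3) = [0, 2, 5, 1, 4, 3]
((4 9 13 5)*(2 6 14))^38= [0, 1, 14, 3, 13, 9, 2, 7, 8, 5, 10, 11, 12, 4, 6]= (2 14 6)(4 13)(5 9)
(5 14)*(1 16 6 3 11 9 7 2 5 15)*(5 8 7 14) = (1 16 6 3 11 9 14 15)(2 8 7) = [0, 16, 8, 11, 4, 5, 3, 2, 7, 14, 10, 9, 12, 13, 15, 1, 6]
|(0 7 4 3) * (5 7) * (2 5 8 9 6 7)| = |(0 8 9 6 7 4 3)(2 5)| = 14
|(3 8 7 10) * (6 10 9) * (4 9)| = |(3 8 7 4 9 6 10)| = 7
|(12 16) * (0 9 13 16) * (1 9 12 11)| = 10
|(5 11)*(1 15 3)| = |(1 15 3)(5 11)| = 6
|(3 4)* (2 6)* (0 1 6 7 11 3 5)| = |(0 1 6 2 7 11 3 4 5)| = 9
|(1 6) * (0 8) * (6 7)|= |(0 8)(1 7 6)|= 6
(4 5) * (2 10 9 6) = (2 10 9 6)(4 5) = [0, 1, 10, 3, 5, 4, 2, 7, 8, 6, 9]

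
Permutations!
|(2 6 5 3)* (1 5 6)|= |(6)(1 5 3 2)|= 4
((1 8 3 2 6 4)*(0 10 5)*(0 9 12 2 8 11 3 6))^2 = (0 5 12)(1 3 6)(2 10 9)(4 11 8) = [5, 3, 10, 6, 11, 12, 1, 7, 4, 2, 9, 8, 0]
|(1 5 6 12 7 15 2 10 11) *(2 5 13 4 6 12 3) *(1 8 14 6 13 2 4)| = |(1 2 10 11 8 14 6 3 4 13)(5 12 7 15)| = 20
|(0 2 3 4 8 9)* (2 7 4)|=|(0 7 4 8 9)(2 3)|=10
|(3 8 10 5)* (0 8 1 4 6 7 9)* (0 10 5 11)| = 11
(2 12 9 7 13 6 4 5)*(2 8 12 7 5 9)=[0, 1, 7, 3, 9, 8, 4, 13, 12, 5, 10, 11, 2, 6]=(2 7 13 6 4 9 5 8 12)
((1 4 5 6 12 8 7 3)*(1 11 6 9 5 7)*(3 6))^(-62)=[0, 12, 2, 3, 8, 5, 4, 1, 6, 9, 10, 11, 7]=(1 12 7)(4 8 6)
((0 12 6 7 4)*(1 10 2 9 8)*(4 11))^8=(0 6 11)(1 9 10 8 2)(4 12 7)=[6, 9, 1, 3, 12, 5, 11, 4, 2, 10, 8, 0, 7]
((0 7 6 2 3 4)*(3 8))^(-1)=[4, 1, 6, 8, 3, 5, 7, 0, 2]=(0 4 3 8 2 6 7)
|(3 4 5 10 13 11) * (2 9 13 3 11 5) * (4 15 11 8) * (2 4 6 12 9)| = 10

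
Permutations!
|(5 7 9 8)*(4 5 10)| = 6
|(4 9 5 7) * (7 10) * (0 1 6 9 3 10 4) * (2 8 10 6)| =|(0 1 2 8 10 7)(3 6 9 5 4)| =30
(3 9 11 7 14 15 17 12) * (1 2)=(1 2)(3 9 11 7 14 15 17 12)=[0, 2, 1, 9, 4, 5, 6, 14, 8, 11, 10, 7, 3, 13, 15, 17, 16, 12]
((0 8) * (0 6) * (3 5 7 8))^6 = (8) = [0, 1, 2, 3, 4, 5, 6, 7, 8]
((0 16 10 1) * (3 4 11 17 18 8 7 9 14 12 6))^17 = (0 16 10 1)(3 7 4 9 11 14 17 12 18 6 8) = [16, 0, 2, 7, 9, 5, 8, 4, 3, 11, 1, 14, 18, 13, 17, 15, 10, 12, 6]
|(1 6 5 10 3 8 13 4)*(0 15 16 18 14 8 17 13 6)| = 14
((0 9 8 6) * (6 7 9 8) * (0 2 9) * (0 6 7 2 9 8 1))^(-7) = (0 1)(2 8)(6 7 9) = [1, 0, 8, 3, 4, 5, 7, 9, 2, 6]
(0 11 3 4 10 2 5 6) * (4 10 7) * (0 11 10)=[10, 1, 5, 0, 7, 6, 11, 4, 8, 9, 2, 3]=(0 10 2 5 6 11 3)(4 7)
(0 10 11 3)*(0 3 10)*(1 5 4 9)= (1 5 4 9)(10 11)= [0, 5, 2, 3, 9, 4, 6, 7, 8, 1, 11, 10]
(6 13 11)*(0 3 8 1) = (0 3 8 1)(6 13 11) = [3, 0, 2, 8, 4, 5, 13, 7, 1, 9, 10, 6, 12, 11]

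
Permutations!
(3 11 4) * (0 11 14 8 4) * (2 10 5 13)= (0 11)(2 10 5 13)(3 14 8 4)= [11, 1, 10, 14, 3, 13, 6, 7, 4, 9, 5, 0, 12, 2, 8]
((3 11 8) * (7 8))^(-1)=(3 8 7 11)=[0, 1, 2, 8, 4, 5, 6, 11, 7, 9, 10, 3]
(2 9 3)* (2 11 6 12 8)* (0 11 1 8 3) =(0 11 6 12 3 1 8 2 9) =[11, 8, 9, 1, 4, 5, 12, 7, 2, 0, 10, 6, 3]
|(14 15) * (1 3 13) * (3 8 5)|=10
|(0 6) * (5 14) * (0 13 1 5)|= 6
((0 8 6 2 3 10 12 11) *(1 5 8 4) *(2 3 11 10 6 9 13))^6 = (0 13 5)(1 11 9)(2 8 4) = [13, 11, 8, 3, 2, 0, 6, 7, 4, 1, 10, 9, 12, 5]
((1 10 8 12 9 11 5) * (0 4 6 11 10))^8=(12)(0 6 5)(1 4 11)=[6, 4, 2, 3, 11, 0, 5, 7, 8, 9, 10, 1, 12]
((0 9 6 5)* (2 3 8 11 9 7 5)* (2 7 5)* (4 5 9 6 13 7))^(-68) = (0 4 11 3 7 9 5 6 8 2 13) = [4, 1, 13, 7, 11, 6, 8, 9, 2, 5, 10, 3, 12, 0]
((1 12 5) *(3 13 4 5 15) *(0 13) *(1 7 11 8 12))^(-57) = [5, 1, 2, 4, 11, 8, 6, 12, 3, 9, 10, 15, 0, 7, 14, 13] = (0 5 8 3 4 11 15 13 7 12)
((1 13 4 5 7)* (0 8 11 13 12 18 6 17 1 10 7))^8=(0 11 4)(1 6 12 17 18)(5 8 13)=[11, 6, 2, 3, 0, 8, 12, 7, 13, 9, 10, 4, 17, 5, 14, 15, 16, 18, 1]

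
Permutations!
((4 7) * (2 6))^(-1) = (2 6)(4 7) = [0, 1, 6, 3, 7, 5, 2, 4]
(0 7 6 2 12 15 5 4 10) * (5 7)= (0 5 4 10)(2 12 15 7 6)= [5, 1, 12, 3, 10, 4, 2, 6, 8, 9, 0, 11, 15, 13, 14, 7]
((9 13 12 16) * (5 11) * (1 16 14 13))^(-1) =(1 9 16)(5 11)(12 13 14) =[0, 9, 2, 3, 4, 11, 6, 7, 8, 16, 10, 5, 13, 14, 12, 15, 1]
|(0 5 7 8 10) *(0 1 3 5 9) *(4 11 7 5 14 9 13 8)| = |(0 13 8 10 1 3 14 9)(4 11 7)| = 24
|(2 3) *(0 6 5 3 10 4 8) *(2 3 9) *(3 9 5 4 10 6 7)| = 8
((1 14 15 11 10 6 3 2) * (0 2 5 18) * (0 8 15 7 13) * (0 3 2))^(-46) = (1 18 2 5 6 3 10 13 11 7 15 14 8) = [0, 18, 5, 10, 4, 6, 3, 15, 1, 9, 13, 7, 12, 11, 8, 14, 16, 17, 2]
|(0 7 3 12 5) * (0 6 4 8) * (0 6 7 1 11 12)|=21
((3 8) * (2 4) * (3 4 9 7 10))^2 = (2 7 3 4 9 10 8) = [0, 1, 7, 4, 9, 5, 6, 3, 2, 10, 8]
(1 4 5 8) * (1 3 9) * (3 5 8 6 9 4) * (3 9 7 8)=[0, 9, 2, 4, 3, 6, 7, 8, 5, 1]=(1 9)(3 4)(5 6 7 8)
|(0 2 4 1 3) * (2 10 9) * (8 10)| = 8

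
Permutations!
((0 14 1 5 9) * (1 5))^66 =(0 5)(9 14) =[5, 1, 2, 3, 4, 0, 6, 7, 8, 14, 10, 11, 12, 13, 9]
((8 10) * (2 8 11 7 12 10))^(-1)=(2 8)(7 11 10 12)=[0, 1, 8, 3, 4, 5, 6, 11, 2, 9, 12, 10, 7]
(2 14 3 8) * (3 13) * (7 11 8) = (2 14 13 3 7 11 8) = [0, 1, 14, 7, 4, 5, 6, 11, 2, 9, 10, 8, 12, 3, 13]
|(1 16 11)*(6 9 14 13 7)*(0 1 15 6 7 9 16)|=|(0 1)(6 16 11 15)(9 14 13)|=12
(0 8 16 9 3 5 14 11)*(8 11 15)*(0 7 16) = (0 11 7 16 9 3 5 14 15 8) = [11, 1, 2, 5, 4, 14, 6, 16, 0, 3, 10, 7, 12, 13, 15, 8, 9]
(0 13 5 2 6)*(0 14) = [13, 1, 6, 3, 4, 2, 14, 7, 8, 9, 10, 11, 12, 5, 0] = (0 13 5 2 6 14)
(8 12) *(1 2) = (1 2)(8 12) = [0, 2, 1, 3, 4, 5, 6, 7, 12, 9, 10, 11, 8]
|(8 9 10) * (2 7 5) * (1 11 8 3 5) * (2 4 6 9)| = 30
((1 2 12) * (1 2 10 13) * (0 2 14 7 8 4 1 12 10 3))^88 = (14) = [0, 1, 2, 3, 4, 5, 6, 7, 8, 9, 10, 11, 12, 13, 14]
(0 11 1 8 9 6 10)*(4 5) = [11, 8, 2, 3, 5, 4, 10, 7, 9, 6, 0, 1] = (0 11 1 8 9 6 10)(4 5)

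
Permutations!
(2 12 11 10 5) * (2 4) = [0, 1, 12, 3, 2, 4, 6, 7, 8, 9, 5, 10, 11] = (2 12 11 10 5 4)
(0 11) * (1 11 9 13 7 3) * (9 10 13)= [10, 11, 2, 1, 4, 5, 6, 3, 8, 9, 13, 0, 12, 7]= (0 10 13 7 3 1 11)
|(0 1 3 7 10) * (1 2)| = |(0 2 1 3 7 10)| = 6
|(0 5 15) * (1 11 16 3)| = 12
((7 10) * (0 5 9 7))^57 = [9, 1, 2, 3, 4, 7, 6, 0, 8, 10, 5] = (0 9 10 5 7)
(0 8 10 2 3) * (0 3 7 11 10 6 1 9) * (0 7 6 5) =(0 8 5)(1 9 7 11 10 2 6) =[8, 9, 6, 3, 4, 0, 1, 11, 5, 7, 2, 10]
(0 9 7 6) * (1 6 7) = (0 9 1 6) = [9, 6, 2, 3, 4, 5, 0, 7, 8, 1]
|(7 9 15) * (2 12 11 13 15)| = |(2 12 11 13 15 7 9)| = 7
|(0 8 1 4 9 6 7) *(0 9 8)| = 3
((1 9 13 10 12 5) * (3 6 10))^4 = (1 6)(3 5)(9 10)(12 13) = [0, 6, 2, 5, 4, 3, 1, 7, 8, 10, 9, 11, 13, 12]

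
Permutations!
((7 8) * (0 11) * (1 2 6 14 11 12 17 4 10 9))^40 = (0 2 4 11 1 17 14 9 12 6 10) = [2, 17, 4, 3, 11, 5, 10, 7, 8, 12, 0, 1, 6, 13, 9, 15, 16, 14]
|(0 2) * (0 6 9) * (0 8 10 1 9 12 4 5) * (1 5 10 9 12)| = 8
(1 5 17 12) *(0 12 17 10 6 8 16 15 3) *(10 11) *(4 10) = (17)(0 12 1 5 11 4 10 6 8 16 15 3) = [12, 5, 2, 0, 10, 11, 8, 7, 16, 9, 6, 4, 1, 13, 14, 3, 15, 17]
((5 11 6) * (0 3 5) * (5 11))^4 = [0, 1, 2, 3, 4, 5, 6, 7, 8, 9, 10, 11] = (11)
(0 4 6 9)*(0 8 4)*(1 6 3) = (1 6 9 8 4 3) = [0, 6, 2, 1, 3, 5, 9, 7, 4, 8]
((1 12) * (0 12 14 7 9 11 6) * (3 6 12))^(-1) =(0 6 3)(1 12 11 9 7 14) =[6, 12, 2, 0, 4, 5, 3, 14, 8, 7, 10, 9, 11, 13, 1]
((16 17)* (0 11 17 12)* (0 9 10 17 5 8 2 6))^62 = [5, 1, 0, 3, 4, 2, 11, 7, 6, 17, 16, 8, 10, 13, 14, 15, 9, 12] = (0 5 2)(6 11 8)(9 17 12 10 16)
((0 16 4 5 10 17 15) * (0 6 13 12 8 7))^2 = (0 4 10 15 13 8)(5 17 6 12 7 16) = [4, 1, 2, 3, 10, 17, 12, 16, 0, 9, 15, 11, 7, 8, 14, 13, 5, 6]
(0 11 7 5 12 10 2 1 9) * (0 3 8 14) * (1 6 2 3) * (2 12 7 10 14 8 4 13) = (0 11 10 3 4 13 2 6 12 14)(1 9)(5 7) = [11, 9, 6, 4, 13, 7, 12, 5, 8, 1, 3, 10, 14, 2, 0]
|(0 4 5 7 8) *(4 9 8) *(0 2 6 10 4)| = 9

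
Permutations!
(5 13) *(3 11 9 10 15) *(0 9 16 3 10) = (0 9)(3 11 16)(5 13)(10 15) = [9, 1, 2, 11, 4, 13, 6, 7, 8, 0, 15, 16, 12, 5, 14, 10, 3]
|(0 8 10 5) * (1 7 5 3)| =|(0 8 10 3 1 7 5)| =7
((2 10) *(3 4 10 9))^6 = [0, 1, 9, 4, 10, 5, 6, 7, 8, 3, 2] = (2 9 3 4 10)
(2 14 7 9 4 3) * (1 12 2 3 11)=[0, 12, 14, 3, 11, 5, 6, 9, 8, 4, 10, 1, 2, 13, 7]=(1 12 2 14 7 9 4 11)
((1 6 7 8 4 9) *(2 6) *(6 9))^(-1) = (1 9 2)(4 8 7 6) = [0, 9, 1, 3, 8, 5, 4, 6, 7, 2]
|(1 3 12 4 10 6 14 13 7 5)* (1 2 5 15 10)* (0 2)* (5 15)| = |(0 2 15 10 6 14 13 7 5)(1 3 12 4)| = 36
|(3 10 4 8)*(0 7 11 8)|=7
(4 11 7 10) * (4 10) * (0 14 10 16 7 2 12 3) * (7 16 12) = [14, 1, 7, 0, 11, 5, 6, 4, 8, 9, 12, 2, 3, 13, 10, 15, 16] = (16)(0 14 10 12 3)(2 7 4 11)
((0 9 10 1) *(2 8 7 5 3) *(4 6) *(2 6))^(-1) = (0 1 10 9)(2 4 6 3 5 7 8) = [1, 10, 4, 5, 6, 7, 3, 8, 2, 0, 9]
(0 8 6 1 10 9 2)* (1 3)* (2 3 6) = (0 8 2)(1 10 9 3) = [8, 10, 0, 1, 4, 5, 6, 7, 2, 3, 9]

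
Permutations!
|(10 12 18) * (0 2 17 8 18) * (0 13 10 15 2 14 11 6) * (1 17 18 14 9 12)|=|(0 9 12 13 10 1 17 8 14 11 6)(2 18 15)|=33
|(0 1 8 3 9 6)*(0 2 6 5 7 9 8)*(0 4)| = 6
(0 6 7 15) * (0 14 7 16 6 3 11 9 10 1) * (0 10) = (0 3 11 9)(1 10)(6 16)(7 15 14) = [3, 10, 2, 11, 4, 5, 16, 15, 8, 0, 1, 9, 12, 13, 7, 14, 6]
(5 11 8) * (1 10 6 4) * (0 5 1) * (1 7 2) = (0 5 11 8 7 2 1 10 6 4) = [5, 10, 1, 3, 0, 11, 4, 2, 7, 9, 6, 8]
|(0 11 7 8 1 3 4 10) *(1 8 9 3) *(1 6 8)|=|(0 11 7 9 3 4 10)(1 6 8)|=21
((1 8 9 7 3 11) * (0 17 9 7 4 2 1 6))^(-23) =(0 6 11 3 7 8 1 2 4 9 17) =[6, 2, 4, 7, 9, 5, 11, 8, 1, 17, 10, 3, 12, 13, 14, 15, 16, 0]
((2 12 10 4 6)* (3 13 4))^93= [0, 1, 10, 4, 2, 5, 12, 7, 8, 9, 13, 11, 3, 6]= (2 10 13 6 12 3 4)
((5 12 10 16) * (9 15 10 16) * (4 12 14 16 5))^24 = (4 16 14 5 12) = [0, 1, 2, 3, 16, 12, 6, 7, 8, 9, 10, 11, 4, 13, 5, 15, 14]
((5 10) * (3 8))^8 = (10) = [0, 1, 2, 3, 4, 5, 6, 7, 8, 9, 10]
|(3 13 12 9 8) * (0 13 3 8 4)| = |(0 13 12 9 4)| = 5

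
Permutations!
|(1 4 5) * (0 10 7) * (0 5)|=|(0 10 7 5 1 4)|=6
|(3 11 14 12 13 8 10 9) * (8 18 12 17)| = |(3 11 14 17 8 10 9)(12 13 18)| = 21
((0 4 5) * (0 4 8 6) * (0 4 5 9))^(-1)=(0 9 4 6 8)=[9, 1, 2, 3, 6, 5, 8, 7, 0, 4]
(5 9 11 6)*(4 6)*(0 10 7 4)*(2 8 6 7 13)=[10, 1, 8, 3, 7, 9, 5, 4, 6, 11, 13, 0, 12, 2]=(0 10 13 2 8 6 5 9 11)(4 7)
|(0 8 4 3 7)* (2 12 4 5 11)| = |(0 8 5 11 2 12 4 3 7)| = 9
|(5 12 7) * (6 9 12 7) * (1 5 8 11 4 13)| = 21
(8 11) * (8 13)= (8 11 13)= [0, 1, 2, 3, 4, 5, 6, 7, 11, 9, 10, 13, 12, 8]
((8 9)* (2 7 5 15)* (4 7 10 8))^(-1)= [0, 1, 15, 3, 9, 7, 6, 4, 10, 8, 2, 11, 12, 13, 14, 5]= (2 15 5 7 4 9 8 10)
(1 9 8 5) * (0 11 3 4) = [11, 9, 2, 4, 0, 1, 6, 7, 5, 8, 10, 3] = (0 11 3 4)(1 9 8 5)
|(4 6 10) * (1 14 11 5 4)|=7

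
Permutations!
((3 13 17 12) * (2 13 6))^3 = (2 12)(3 13)(6 17) = [0, 1, 12, 13, 4, 5, 17, 7, 8, 9, 10, 11, 2, 3, 14, 15, 16, 6]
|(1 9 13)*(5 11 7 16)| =12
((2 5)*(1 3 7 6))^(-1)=(1 6 7 3)(2 5)=[0, 6, 5, 1, 4, 2, 7, 3]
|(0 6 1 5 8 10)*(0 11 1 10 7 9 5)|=|(0 6 10 11 1)(5 8 7 9)|=20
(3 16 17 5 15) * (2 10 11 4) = (2 10 11 4)(3 16 17 5 15) = [0, 1, 10, 16, 2, 15, 6, 7, 8, 9, 11, 4, 12, 13, 14, 3, 17, 5]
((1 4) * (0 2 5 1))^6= (0 2 5 1 4)= [2, 4, 5, 3, 0, 1]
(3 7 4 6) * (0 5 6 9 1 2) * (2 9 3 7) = (0 5 6 7 4 3 2)(1 9) = [5, 9, 0, 2, 3, 6, 7, 4, 8, 1]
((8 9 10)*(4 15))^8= [0, 1, 2, 3, 4, 5, 6, 7, 10, 8, 9, 11, 12, 13, 14, 15]= (15)(8 10 9)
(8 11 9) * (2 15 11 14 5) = [0, 1, 15, 3, 4, 2, 6, 7, 14, 8, 10, 9, 12, 13, 5, 11] = (2 15 11 9 8 14 5)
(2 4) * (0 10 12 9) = (0 10 12 9)(2 4) = [10, 1, 4, 3, 2, 5, 6, 7, 8, 0, 12, 11, 9]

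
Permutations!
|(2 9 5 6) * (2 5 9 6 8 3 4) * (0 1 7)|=6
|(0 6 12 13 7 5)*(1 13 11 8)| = |(0 6 12 11 8 1 13 7 5)| = 9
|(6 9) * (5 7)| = 2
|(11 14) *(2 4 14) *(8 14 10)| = |(2 4 10 8 14 11)| = 6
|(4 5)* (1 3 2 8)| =|(1 3 2 8)(4 5)| =4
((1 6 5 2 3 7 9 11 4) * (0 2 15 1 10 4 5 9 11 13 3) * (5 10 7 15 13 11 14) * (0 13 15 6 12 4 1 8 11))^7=(0 2 13 3 6 9)(1 8 14 12 11 5 4 10 15 7)=[2, 8, 13, 6, 10, 4, 9, 1, 14, 0, 15, 5, 11, 3, 12, 7]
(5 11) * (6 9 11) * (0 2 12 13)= (0 2 12 13)(5 6 9 11)= [2, 1, 12, 3, 4, 6, 9, 7, 8, 11, 10, 5, 13, 0]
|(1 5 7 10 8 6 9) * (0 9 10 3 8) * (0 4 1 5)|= 10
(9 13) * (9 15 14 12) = [0, 1, 2, 3, 4, 5, 6, 7, 8, 13, 10, 11, 9, 15, 12, 14] = (9 13 15 14 12)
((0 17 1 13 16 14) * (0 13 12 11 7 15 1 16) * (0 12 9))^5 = (0 12 9 13 1 14 15 16 7 17 11) = [12, 14, 2, 3, 4, 5, 6, 17, 8, 13, 10, 0, 9, 1, 15, 16, 7, 11]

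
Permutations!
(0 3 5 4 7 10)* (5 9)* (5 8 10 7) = (0 3 9 8 10)(4 5) = [3, 1, 2, 9, 5, 4, 6, 7, 10, 8, 0]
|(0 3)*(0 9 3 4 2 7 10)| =10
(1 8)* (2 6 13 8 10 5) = (1 10 5 2 6 13 8) = [0, 10, 6, 3, 4, 2, 13, 7, 1, 9, 5, 11, 12, 8]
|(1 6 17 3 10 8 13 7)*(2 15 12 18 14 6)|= 13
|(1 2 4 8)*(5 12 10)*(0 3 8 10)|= 9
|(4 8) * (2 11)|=|(2 11)(4 8)|=2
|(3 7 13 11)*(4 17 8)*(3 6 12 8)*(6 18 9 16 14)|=13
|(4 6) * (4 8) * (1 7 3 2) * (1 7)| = |(2 7 3)(4 6 8)| = 3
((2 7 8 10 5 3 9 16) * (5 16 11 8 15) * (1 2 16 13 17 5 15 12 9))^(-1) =(1 3 5 17 13 10 8 11 9 12 7 2) =[0, 3, 1, 5, 4, 17, 6, 2, 11, 12, 8, 9, 7, 10, 14, 15, 16, 13]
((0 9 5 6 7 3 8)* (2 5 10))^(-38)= [3, 1, 9, 6, 4, 10, 2, 5, 7, 8, 0]= (0 3 6 2 9 8 7 5 10)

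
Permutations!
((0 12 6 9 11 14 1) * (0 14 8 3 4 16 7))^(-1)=(0 7 16 4 3 8 11 9 6 12)(1 14)=[7, 14, 2, 8, 3, 5, 12, 16, 11, 6, 10, 9, 0, 13, 1, 15, 4]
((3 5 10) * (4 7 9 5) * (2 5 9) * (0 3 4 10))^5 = (0 2 4 3 5 7 10) = [2, 1, 4, 5, 3, 7, 6, 10, 8, 9, 0]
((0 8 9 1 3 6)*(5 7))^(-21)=(0 1)(3 8)(5 7)(6 9)=[1, 0, 2, 8, 4, 7, 9, 5, 3, 6]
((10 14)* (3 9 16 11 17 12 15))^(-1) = (3 15 12 17 11 16 9)(10 14) = [0, 1, 2, 15, 4, 5, 6, 7, 8, 3, 14, 16, 17, 13, 10, 12, 9, 11]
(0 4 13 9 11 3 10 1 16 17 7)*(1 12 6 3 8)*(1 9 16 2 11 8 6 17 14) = [4, 2, 11, 10, 13, 5, 3, 0, 9, 8, 12, 6, 17, 16, 1, 15, 14, 7] = (0 4 13 16 14 1 2 11 6 3 10 12 17 7)(8 9)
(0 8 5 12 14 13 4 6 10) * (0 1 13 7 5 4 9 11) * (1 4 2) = (0 8 2 1 13 9 11)(4 6 10)(5 12 14 7) = [8, 13, 1, 3, 6, 12, 10, 5, 2, 11, 4, 0, 14, 9, 7]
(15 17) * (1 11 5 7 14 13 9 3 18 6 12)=(1 11 5 7 14 13 9 3 18 6 12)(15 17)=[0, 11, 2, 18, 4, 7, 12, 14, 8, 3, 10, 5, 1, 9, 13, 17, 16, 15, 6]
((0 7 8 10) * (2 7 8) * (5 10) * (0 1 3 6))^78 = [8, 3, 2, 6, 4, 10, 0, 7, 5, 9, 1] = (0 8 5 10 1 3 6)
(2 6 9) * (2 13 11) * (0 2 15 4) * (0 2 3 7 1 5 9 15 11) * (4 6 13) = (0 3 7 1 5 9 4 2 13)(6 15) = [3, 5, 13, 7, 2, 9, 15, 1, 8, 4, 10, 11, 12, 0, 14, 6]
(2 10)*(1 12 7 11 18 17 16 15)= [0, 12, 10, 3, 4, 5, 6, 11, 8, 9, 2, 18, 7, 13, 14, 1, 15, 16, 17]= (1 12 7 11 18 17 16 15)(2 10)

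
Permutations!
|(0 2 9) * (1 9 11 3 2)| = |(0 1 9)(2 11 3)| = 3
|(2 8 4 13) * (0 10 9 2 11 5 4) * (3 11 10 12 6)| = |(0 12 6 3 11 5 4 13 10 9 2 8)| = 12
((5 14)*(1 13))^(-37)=(1 13)(5 14)=[0, 13, 2, 3, 4, 14, 6, 7, 8, 9, 10, 11, 12, 1, 5]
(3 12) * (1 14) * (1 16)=(1 14 16)(3 12)=[0, 14, 2, 12, 4, 5, 6, 7, 8, 9, 10, 11, 3, 13, 16, 15, 1]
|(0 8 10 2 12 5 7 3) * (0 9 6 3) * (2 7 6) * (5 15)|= |(0 8 10 7)(2 12 15 5 6 3 9)|= 28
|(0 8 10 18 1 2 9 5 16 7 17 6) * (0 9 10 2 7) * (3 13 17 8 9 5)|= |(0 9 3 13 17 6 5 16)(1 7 8 2 10 18)|= 24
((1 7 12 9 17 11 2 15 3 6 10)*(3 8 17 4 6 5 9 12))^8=(2 17 15 11 8)=[0, 1, 17, 3, 4, 5, 6, 7, 2, 9, 10, 8, 12, 13, 14, 11, 16, 15]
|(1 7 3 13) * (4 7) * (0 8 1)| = |(0 8 1 4 7 3 13)| = 7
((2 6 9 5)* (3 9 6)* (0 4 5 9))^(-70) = (9) = [0, 1, 2, 3, 4, 5, 6, 7, 8, 9]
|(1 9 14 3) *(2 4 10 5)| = 4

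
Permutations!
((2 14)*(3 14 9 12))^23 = [0, 1, 3, 9, 4, 5, 6, 7, 8, 14, 10, 11, 2, 13, 12] = (2 3 9 14 12)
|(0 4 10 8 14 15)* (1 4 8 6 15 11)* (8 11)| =|(0 11 1 4 10 6 15)(8 14)| =14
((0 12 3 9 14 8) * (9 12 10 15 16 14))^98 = (0 15 14)(8 10 16) = [15, 1, 2, 3, 4, 5, 6, 7, 10, 9, 16, 11, 12, 13, 0, 14, 8]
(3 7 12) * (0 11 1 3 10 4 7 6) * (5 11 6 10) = (0 6)(1 3 10 4 7 12 5 11) = [6, 3, 2, 10, 7, 11, 0, 12, 8, 9, 4, 1, 5]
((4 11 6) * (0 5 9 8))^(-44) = (4 11 6) = [0, 1, 2, 3, 11, 5, 4, 7, 8, 9, 10, 6]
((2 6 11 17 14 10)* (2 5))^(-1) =(2 5 10 14 17 11 6) =[0, 1, 5, 3, 4, 10, 2, 7, 8, 9, 14, 6, 12, 13, 17, 15, 16, 11]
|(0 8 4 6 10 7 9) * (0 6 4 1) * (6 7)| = |(0 8 1)(6 10)(7 9)| = 6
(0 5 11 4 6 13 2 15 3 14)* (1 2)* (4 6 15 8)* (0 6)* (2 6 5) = (0 2 8 4 15 3 14 5 11)(1 6 13) = [2, 6, 8, 14, 15, 11, 13, 7, 4, 9, 10, 0, 12, 1, 5, 3]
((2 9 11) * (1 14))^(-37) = [0, 14, 11, 3, 4, 5, 6, 7, 8, 2, 10, 9, 12, 13, 1] = (1 14)(2 11 9)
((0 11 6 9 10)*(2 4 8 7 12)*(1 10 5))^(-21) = (2 12 7 8 4) = [0, 1, 12, 3, 2, 5, 6, 8, 4, 9, 10, 11, 7]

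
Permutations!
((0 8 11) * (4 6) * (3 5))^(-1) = (0 11 8)(3 5)(4 6) = [11, 1, 2, 5, 6, 3, 4, 7, 0, 9, 10, 8]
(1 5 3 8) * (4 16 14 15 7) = (1 5 3 8)(4 16 14 15 7) = [0, 5, 2, 8, 16, 3, 6, 4, 1, 9, 10, 11, 12, 13, 15, 7, 14]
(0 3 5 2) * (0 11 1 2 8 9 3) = (1 2 11)(3 5 8 9) = [0, 2, 11, 5, 4, 8, 6, 7, 9, 3, 10, 1]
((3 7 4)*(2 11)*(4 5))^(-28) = (11) = [0, 1, 2, 3, 4, 5, 6, 7, 8, 9, 10, 11]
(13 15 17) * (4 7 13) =(4 7 13 15 17) =[0, 1, 2, 3, 7, 5, 6, 13, 8, 9, 10, 11, 12, 15, 14, 17, 16, 4]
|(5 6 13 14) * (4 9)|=|(4 9)(5 6 13 14)|=4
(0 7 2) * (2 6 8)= (0 7 6 8 2)= [7, 1, 0, 3, 4, 5, 8, 6, 2]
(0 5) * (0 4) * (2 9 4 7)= (0 5 7 2 9 4)= [5, 1, 9, 3, 0, 7, 6, 2, 8, 4]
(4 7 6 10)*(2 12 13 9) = (2 12 13 9)(4 7 6 10) = [0, 1, 12, 3, 7, 5, 10, 6, 8, 2, 4, 11, 13, 9]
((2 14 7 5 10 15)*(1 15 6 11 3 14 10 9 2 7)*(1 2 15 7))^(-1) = (1 15 9 5 7)(2 14 3 11 6 10) = [0, 15, 14, 11, 4, 7, 10, 1, 8, 5, 2, 6, 12, 13, 3, 9]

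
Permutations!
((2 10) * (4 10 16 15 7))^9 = (2 7)(4 16)(10 15) = [0, 1, 7, 3, 16, 5, 6, 2, 8, 9, 15, 11, 12, 13, 14, 10, 4]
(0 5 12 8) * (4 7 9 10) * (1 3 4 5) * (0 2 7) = (0 1 3 4)(2 7 9 10 5 12 8) = [1, 3, 7, 4, 0, 12, 6, 9, 2, 10, 5, 11, 8]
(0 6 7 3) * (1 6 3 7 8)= (0 3)(1 6 8)= [3, 6, 2, 0, 4, 5, 8, 7, 1]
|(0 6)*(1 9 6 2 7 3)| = |(0 2 7 3 1 9 6)| = 7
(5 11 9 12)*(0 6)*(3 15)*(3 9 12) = [6, 1, 2, 15, 4, 11, 0, 7, 8, 3, 10, 12, 5, 13, 14, 9] = (0 6)(3 15 9)(5 11 12)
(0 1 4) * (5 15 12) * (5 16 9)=(0 1 4)(5 15 12 16 9)=[1, 4, 2, 3, 0, 15, 6, 7, 8, 5, 10, 11, 16, 13, 14, 12, 9]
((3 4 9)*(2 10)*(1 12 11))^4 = (1 12 11)(3 4 9) = [0, 12, 2, 4, 9, 5, 6, 7, 8, 3, 10, 1, 11]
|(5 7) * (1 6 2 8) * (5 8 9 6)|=12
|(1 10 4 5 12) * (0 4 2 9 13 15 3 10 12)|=6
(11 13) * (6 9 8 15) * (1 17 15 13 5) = (1 17 15 6 9 8 13 11 5) = [0, 17, 2, 3, 4, 1, 9, 7, 13, 8, 10, 5, 12, 11, 14, 6, 16, 15]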